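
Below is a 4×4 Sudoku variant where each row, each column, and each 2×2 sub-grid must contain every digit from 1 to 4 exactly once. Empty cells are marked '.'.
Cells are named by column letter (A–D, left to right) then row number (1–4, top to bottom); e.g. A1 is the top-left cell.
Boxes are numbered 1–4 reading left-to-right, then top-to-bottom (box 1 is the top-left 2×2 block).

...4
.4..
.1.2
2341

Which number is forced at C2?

2

Cell C2 itself could take any of {1, 2, 3} by direct elimination.
Consider where 2 can go in row 2.
A2 is out (column A already has a 2).
D2 is out (column D already has a 2).
So the only cell in row 2 that can hold 2 is C2.
Therefore C2 = 2.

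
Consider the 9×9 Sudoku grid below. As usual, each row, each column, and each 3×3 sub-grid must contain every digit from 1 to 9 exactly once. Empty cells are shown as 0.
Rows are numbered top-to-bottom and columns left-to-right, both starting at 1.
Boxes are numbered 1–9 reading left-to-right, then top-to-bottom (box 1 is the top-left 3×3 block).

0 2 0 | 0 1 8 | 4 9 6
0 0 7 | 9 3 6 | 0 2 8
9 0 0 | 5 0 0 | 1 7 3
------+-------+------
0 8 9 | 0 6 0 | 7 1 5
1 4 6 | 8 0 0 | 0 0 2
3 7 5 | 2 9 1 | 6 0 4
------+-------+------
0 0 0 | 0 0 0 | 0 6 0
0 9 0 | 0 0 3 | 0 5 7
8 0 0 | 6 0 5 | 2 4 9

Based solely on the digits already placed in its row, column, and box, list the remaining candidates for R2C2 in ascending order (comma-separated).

Row 2 already contains {2, 3, 6, 7, 8, 9}.
Column 2 already contains {2, 4, 7, 8, 9}.
Its 3×3 block (box 1) already contains {2, 7, 9}.
Removing those from 1–9 leaves {1, 5} as the candidates for R2C2.

1,5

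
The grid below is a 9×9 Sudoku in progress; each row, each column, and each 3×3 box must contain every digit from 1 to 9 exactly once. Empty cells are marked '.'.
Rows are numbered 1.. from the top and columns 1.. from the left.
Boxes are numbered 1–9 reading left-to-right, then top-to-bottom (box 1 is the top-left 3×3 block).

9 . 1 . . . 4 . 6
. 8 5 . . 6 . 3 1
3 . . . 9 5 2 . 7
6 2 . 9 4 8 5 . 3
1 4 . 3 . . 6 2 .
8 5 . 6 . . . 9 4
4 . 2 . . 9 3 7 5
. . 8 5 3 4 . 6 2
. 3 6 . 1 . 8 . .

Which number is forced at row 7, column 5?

6

Cell row 7, column 5 itself could take any of {6, 8} by direct elimination.
Consider where 6 can go in box 8.
row 7, column 4 is out (column 4 already has a 6).
row 9, column 4 is out (row 9 already has a 6).
row 9, column 6 is out (row 9 already has a 6).
So the only cell in box 8 that can hold 6 is row 7, column 5.
Therefore row 7, column 5 = 6.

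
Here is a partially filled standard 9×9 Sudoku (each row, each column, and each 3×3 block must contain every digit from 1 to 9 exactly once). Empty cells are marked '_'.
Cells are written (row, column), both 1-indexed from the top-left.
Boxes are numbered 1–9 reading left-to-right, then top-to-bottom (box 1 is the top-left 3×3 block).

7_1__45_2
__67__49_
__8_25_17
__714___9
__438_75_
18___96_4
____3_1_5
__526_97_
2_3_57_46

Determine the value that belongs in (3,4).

Cell (3,4) itself could take any of {6, 9} by direct elimination.
Consider where 6 can go in row 3.
(3,1) is out (box 1 already has a 6).
(3,2) is out (box 1 already has a 6).
(3,7) is out (column 7 already has a 6).
So the only cell in row 3 that can hold 6 is (3,4).
Therefore (3,4) = 6.

6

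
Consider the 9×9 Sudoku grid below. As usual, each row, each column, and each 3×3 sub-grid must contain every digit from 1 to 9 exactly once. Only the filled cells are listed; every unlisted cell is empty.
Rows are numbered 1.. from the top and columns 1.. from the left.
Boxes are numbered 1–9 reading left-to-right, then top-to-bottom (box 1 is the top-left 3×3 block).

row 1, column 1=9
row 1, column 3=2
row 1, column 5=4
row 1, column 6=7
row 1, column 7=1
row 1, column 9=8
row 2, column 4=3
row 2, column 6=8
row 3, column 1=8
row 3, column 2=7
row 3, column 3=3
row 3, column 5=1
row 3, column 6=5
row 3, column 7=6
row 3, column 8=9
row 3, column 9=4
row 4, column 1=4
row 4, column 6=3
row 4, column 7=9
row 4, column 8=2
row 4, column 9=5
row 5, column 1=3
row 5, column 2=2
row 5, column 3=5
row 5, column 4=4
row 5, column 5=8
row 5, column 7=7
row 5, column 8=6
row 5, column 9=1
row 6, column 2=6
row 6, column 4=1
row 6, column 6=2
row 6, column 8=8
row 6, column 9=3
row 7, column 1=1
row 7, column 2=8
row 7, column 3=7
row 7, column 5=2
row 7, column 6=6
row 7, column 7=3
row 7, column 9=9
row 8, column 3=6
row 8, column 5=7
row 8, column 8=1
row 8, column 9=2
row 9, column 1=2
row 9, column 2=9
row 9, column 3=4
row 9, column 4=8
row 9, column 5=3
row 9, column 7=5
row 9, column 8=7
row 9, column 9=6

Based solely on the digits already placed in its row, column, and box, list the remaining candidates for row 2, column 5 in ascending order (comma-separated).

6,9

Row 2 already contains {3, 8}.
Column 5 already contains {1, 2, 3, 4, 7, 8}.
Its 3×3 block (box 2) already contains {1, 3, 4, 5, 7, 8}.
Removing those from 1–9 leaves {6, 9} as the candidates for row 2, column 5.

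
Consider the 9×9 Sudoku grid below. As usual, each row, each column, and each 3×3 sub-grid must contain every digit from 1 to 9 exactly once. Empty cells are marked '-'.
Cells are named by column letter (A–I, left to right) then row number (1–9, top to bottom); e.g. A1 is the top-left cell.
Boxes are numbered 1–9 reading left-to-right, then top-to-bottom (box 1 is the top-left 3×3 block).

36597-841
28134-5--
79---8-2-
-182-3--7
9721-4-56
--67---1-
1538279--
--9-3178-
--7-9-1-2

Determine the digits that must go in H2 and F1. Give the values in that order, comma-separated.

For H2:
  Consider where 7 can go in box 3.
  I2 is out (column I already has a 7).
  G3 is out (row 3 already has a 7).
  I3 is out (row 3 already has a 7).
  So the only cell in box 3 that can hold 7 is H2.
  So H2 = 7.
For F1:
  Row 1 already contains {1, 3, 4, 5, 6, 7, 8, 9}.
  Column F already contains {1, 3, 4, 7, 8}.
  Its 3×3 block (box 2) already contains {3, 4, 7, 8, 9}.
  The only value from 1–9 not eliminated is 2, so F1 = 2.

7,2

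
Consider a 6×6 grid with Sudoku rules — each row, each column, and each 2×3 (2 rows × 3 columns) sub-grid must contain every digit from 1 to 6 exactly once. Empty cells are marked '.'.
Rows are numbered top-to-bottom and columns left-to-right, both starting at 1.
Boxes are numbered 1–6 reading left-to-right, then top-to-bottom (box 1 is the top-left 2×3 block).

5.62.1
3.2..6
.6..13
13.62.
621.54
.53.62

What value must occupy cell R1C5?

Cell R1C5 itself could take any of {3, 4} by direct elimination.
Consider where 3 can go in row 1.
R1C2 is out (column 2 already has a 3).
So the only cell in row 1 that can hold 3 is R1C5.
Therefore R1C5 = 3.

3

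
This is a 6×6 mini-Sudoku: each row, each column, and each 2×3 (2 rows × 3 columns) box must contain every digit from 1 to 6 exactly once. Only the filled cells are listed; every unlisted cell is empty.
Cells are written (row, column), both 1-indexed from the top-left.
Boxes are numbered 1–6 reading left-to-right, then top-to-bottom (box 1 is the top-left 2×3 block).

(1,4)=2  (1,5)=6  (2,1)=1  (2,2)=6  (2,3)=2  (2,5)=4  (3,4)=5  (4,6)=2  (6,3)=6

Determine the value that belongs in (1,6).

1

Cell (1,6) itself could take any of {1, 3, 5} by direct elimination.
Consider where 1 can go in row 1.
(1,1) is out (column 1 already has a 1).
(1,2) is out (box 1 already has a 1).
(1,3) is out (box 1 already has a 1).
So the only cell in row 1 that can hold 1 is (1,6).
Therefore (1,6) = 1.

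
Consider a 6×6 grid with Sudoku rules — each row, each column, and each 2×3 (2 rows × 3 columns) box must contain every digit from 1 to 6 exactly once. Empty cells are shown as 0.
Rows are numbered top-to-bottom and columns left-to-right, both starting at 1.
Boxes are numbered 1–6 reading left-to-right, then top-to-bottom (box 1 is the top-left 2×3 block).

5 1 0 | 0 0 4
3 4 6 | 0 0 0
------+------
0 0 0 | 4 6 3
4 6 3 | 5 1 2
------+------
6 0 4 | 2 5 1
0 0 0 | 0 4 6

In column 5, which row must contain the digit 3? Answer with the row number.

Consider where 3 can go in column 5.
R2C5 is out (row 2 already has a 3).
So the only cell in column 5 that can hold 3 is R1C5.
That is row 1.

1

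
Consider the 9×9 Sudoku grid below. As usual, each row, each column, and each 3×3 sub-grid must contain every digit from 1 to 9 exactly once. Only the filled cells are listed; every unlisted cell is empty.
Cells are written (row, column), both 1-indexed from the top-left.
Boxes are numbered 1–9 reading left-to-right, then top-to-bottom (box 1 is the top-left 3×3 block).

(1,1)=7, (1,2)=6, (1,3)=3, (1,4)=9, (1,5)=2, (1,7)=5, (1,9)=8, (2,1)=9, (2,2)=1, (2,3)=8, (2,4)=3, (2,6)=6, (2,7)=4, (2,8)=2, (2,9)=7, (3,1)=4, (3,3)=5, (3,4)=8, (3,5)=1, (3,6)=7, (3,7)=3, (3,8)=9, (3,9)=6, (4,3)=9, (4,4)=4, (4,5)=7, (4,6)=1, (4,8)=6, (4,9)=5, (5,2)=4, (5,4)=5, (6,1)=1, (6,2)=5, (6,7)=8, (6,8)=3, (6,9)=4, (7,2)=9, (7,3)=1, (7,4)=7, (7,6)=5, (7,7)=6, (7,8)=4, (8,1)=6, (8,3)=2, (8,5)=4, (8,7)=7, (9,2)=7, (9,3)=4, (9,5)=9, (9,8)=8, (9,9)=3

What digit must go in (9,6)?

Row 9 already contains {3, 4, 7, 8, 9}.
Column 6 already contains {1, 5, 6, 7}.
Its 3×3 block (box 8) already contains {4, 5, 7, 9}.
The only value from 1–9 not eliminated is 2, so (9,6) = 2.

2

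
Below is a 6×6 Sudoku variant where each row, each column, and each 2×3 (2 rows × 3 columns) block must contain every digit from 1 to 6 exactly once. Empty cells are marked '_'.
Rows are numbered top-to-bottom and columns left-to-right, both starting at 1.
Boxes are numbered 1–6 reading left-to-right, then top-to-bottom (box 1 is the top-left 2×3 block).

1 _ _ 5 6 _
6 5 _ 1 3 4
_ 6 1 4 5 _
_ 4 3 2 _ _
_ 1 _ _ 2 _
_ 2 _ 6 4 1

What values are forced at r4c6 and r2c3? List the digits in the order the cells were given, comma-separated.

6,2

For r4c6:
  Row 4 already contains {2, 3, 4}.
  Column 6 already contains {1, 4}.
  Its 2×3 block (box 4) already contains {2, 4, 5}.
  The only value from 1–6 not eliminated is 6, so r4c6 = 6.
For r2c3:
  Row 2 already contains {1, 3, 4, 5, 6}.
  Column 3 already contains {1, 3}.
  Its 2×3 block (box 1) already contains {1, 5, 6}.
  The only value from 1–6 not eliminated is 2, so r2c3 = 2.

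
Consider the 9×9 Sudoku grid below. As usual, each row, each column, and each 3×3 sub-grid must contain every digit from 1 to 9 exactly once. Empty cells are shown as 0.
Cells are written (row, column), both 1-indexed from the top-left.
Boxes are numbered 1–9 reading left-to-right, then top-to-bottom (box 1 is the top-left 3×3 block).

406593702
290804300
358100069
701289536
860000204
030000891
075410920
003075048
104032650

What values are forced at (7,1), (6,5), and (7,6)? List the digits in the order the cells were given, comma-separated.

6,4,8

For (7,1):
  Row 7 already contains {1, 2, 4, 5, 7, 9}.
  Column 1 already contains {1, 2, 3, 4, 7, 8}.
  Its 3×3 block (box 7) already contains {1, 3, 4, 5, 7}.
  The only value from 1–9 not eliminated is 6, so (7,1) = 6.
For (6,5):
  Consider where 4 can go in column 5.
  (2,5) is out (row 2 already has a 4).
  (3,5) is out (box 2 already has a 4).
  (5,5) is out (row 5 already has a 4).
  So the only cell in column 5 that can hold 4 is (6,5).
  So (6,5) = 4.
For (7,6):
  Consider where 8 can go in column 6.
  (3,6) is out (row 3 already has a 8).
  (5,6) is out (row 5 already has a 8).
  (6,6) is out (row 6 already has a 8).
  So the only cell in column 6 that can hold 8 is (7,6).
  So (7,6) = 8.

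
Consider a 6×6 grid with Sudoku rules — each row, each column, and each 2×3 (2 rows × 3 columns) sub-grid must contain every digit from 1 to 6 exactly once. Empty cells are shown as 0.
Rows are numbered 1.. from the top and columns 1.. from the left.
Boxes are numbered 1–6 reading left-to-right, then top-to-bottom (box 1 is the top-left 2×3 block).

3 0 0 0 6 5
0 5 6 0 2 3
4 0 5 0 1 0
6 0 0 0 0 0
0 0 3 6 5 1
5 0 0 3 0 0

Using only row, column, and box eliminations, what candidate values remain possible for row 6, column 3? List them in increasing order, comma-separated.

1,2,4

Row 6 already contains {3, 5}.
Column 3 already contains {3, 5, 6}.
Its 2×3 block (box 5) already contains {3, 5}.
Removing those from 1–6 leaves {1, 2, 4} as the candidates for row 6, column 3.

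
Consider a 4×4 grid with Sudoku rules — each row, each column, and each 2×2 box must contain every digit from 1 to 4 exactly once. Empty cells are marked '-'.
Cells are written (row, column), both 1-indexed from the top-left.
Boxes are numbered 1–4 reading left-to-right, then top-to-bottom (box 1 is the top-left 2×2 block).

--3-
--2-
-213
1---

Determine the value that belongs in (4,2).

3

Cell (4,2) itself could take any of {3, 4} by direct elimination.
Consider where 3 can go in box 3.
(3,1) is out (row 3 already has a 3).
So the only cell in box 3 that can hold 3 is (4,2).
Therefore (4,2) = 3.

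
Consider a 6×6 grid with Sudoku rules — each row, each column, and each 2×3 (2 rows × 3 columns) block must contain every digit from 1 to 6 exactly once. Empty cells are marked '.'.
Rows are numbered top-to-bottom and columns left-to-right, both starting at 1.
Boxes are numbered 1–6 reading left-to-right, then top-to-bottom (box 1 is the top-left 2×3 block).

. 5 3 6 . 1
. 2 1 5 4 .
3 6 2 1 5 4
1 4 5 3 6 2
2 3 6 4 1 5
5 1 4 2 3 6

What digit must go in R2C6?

3

Row 2 already contains {1, 2, 4, 5}.
Column 6 already contains {1, 2, 4, 5, 6}.
Its 2×3 block (box 2) already contains {1, 4, 5, 6}.
The only value from 1–6 not eliminated is 3, so R2C6 = 3.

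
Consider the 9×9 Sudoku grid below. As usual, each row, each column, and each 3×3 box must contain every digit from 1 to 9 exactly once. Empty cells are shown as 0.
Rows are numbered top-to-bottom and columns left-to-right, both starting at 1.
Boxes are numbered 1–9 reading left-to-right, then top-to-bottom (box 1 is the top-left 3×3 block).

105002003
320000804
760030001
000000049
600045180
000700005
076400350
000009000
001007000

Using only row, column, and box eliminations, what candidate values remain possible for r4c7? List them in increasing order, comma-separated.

Row 4 already contains {4, 9}.
Column 7 already contains {1, 3, 8}.
Its 3×3 block (box 6) already contains {1, 4, 5, 8, 9}.
Removing those from 1–9 leaves {2, 6, 7} as the candidates for r4c7.

2,6,7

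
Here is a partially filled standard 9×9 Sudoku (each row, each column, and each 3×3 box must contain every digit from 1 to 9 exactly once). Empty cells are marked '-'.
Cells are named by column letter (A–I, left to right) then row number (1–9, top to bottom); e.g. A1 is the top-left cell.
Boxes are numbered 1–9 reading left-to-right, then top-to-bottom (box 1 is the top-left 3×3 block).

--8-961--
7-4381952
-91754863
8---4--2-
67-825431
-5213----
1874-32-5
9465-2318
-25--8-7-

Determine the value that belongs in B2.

6

Row 2 already contains {1, 2, 3, 4, 5, 7, 8, 9}.
Column B already contains {2, 4, 5, 7, 8, 9}.
Its 3×3 block (box 1) already contains {1, 4, 7, 8, 9}.
The only value from 1–9 not eliminated is 6, so B2 = 6.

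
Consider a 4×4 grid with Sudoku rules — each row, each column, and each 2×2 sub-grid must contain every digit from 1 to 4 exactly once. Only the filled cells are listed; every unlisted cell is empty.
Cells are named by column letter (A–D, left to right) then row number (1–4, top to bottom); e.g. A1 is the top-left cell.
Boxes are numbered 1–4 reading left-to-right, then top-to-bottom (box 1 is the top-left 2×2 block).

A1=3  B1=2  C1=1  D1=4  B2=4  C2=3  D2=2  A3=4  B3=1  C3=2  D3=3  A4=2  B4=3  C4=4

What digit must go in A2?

1

Row 2 already contains {2, 3, 4}.
Column A already contains {2, 3, 4}.
Its 2×2 block (box 1) already contains {2, 3, 4}.
The only value from 1–4 not eliminated is 1, so A2 = 1.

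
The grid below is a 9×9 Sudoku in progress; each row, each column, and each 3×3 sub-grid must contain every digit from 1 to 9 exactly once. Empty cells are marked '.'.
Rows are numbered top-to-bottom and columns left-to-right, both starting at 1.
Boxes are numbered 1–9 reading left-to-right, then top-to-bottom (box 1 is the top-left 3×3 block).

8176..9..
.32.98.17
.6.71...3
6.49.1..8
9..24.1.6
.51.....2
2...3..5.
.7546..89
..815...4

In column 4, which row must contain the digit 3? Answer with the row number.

Consider where 3 can go in column 4.
R2C4 is out (row 2 already has a 3).
R7C4 is out (row 7 already has a 3).
So the only cell in column 4 that can hold 3 is R6C4.
That is row 6.

6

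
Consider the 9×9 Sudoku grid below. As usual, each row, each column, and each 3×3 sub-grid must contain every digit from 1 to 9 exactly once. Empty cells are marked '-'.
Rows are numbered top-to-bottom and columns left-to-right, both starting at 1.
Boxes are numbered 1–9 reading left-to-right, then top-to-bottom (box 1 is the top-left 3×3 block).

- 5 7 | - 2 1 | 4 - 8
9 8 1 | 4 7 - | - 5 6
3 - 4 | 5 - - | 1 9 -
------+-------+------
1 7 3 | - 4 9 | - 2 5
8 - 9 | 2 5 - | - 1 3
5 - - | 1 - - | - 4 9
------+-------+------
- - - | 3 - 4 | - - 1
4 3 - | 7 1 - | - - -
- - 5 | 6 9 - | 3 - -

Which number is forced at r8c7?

Cell r8c7 itself could take any of {2, 5, 6, 8, 9} by direct elimination.
Consider where 9 can go in row 8.
r8c3 is out (column 3 already has a 9).
r8c6 is out (column 6 already has a 9).
r8c8 is out (column 8 already has a 9).
r8c9 is out (column 9 already has a 9).
So the only cell in row 8 that can hold 9 is r8c7.
Therefore r8c7 = 9.

9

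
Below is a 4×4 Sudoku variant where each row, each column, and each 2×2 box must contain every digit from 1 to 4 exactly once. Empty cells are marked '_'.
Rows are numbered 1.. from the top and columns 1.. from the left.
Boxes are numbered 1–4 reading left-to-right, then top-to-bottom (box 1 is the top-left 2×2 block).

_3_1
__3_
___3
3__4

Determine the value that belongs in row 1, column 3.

Cell row 1, column 3 itself could take any of {2, 4} by direct elimination.
Consider where 4 can go in box 2.
row 2, column 4 is out (column 4 already has a 4).
So the only cell in box 2 that can hold 4 is row 1, column 3.
Therefore row 1, column 3 = 4.

4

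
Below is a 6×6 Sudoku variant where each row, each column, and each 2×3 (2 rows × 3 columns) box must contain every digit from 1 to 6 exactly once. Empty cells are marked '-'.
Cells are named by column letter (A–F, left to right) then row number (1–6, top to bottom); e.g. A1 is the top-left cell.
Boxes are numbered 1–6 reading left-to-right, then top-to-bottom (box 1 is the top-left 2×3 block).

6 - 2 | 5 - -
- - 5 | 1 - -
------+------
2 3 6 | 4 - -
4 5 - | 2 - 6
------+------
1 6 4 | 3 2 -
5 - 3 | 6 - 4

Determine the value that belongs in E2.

6

Cell E2 itself could take any of {3, 4, 6} by direct elimination.
Consider where 6 can go in box 2.
E1 is out (row 1 already has a 6).
F1 is out (row 1 already has a 6).
F2 is out (column F already has a 6).
So the only cell in box 2 that can hold 6 is E2.
Therefore E2 = 6.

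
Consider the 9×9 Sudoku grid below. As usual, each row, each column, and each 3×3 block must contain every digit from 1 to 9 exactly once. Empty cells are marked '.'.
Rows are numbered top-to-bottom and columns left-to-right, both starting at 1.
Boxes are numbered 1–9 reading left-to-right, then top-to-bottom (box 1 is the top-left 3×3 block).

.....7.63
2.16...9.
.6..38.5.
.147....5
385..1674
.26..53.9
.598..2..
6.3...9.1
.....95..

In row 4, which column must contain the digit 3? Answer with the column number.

Consider where 3 can go in row 4.
r4c1 is out (column 1 already has a 3).
r4c5 is out (column 5 already has a 3).
r4c7 is out (column 7 already has a 3).
r4c8 is out (box 6 already has a 3).
So the only cell in row 4 that can hold 3 is r4c6.
That is column 6.

6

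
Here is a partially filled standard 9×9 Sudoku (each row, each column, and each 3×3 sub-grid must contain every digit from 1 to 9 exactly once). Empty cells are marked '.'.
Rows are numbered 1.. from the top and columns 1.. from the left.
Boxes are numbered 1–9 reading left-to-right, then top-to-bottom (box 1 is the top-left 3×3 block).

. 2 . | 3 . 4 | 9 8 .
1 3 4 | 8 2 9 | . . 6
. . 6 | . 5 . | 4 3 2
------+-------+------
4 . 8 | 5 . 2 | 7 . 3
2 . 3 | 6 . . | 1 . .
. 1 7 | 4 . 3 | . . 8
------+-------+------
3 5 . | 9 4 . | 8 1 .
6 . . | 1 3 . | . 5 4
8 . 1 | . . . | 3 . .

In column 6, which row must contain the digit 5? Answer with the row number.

9

Consider where 5 can go in column 6.
row 3, column 6 is out (row 3 already has a 5).
row 5, column 6 is out (box 5 already has a 5).
row 7, column 6 is out (row 7 already has a 5).
row 8, column 6 is out (row 8 already has a 5).
So the only cell in column 6 that can hold 5 is row 9, column 6.
That is row 9.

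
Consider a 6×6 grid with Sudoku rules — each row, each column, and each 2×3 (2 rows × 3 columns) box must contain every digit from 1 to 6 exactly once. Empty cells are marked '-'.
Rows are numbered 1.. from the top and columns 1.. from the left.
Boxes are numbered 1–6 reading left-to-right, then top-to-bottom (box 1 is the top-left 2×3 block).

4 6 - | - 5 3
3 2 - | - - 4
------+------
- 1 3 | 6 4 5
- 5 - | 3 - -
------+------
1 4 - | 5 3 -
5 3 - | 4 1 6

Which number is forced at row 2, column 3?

5

Cell row 2, column 3 itself could take any of {1, 5} by direct elimination.
Consider where 5 can go in column 3.
row 1, column 3 is out (row 1 already has a 5).
row 4, column 3 is out (row 4 already has a 5).
row 5, column 3 is out (row 5 already has a 5).
row 6, column 3 is out (row 6 already has a 5).
So the only cell in column 3 that can hold 5 is row 2, column 3.
Therefore row 2, column 3 = 5.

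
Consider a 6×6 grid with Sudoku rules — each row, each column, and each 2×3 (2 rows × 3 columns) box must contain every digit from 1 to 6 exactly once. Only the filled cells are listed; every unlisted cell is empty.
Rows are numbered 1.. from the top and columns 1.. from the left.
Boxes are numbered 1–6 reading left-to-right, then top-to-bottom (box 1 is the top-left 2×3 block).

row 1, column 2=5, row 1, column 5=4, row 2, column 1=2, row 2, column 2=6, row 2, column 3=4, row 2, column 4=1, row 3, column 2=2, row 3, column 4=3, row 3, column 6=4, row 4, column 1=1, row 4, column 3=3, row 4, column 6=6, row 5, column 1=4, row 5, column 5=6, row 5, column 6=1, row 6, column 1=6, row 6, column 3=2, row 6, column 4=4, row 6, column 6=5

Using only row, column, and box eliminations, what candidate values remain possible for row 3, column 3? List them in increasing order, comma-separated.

Row 3 already contains {2, 3, 4}.
Column 3 already contains {2, 3, 4}.
Its 2×3 block (box 3) already contains {1, 2, 3}.
Removing those from 1–6 leaves {5, 6} as the candidates for row 3, column 3.

5,6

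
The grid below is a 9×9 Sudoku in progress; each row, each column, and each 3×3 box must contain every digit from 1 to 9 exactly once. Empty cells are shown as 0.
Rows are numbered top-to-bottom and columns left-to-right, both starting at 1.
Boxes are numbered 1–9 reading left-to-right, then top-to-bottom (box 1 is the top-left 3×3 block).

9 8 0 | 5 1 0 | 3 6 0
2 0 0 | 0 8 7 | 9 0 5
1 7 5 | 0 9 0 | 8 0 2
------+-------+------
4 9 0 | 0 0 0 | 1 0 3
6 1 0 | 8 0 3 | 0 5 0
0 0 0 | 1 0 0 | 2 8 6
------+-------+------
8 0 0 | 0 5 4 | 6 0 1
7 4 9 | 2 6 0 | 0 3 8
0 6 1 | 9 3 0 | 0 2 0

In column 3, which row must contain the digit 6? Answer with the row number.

Consider where 6 can go in column 3.
r1c3 is out (row 1 already has a 6).
r4c3 is out (box 4 already has a 6).
r5c3 is out (row 5 already has a 6).
r6c3 is out (row 6 already has a 6).
r7c3 is out (row 7 already has a 6).
So the only cell in column 3 that can hold 6 is r2c3.
That is row 2.

2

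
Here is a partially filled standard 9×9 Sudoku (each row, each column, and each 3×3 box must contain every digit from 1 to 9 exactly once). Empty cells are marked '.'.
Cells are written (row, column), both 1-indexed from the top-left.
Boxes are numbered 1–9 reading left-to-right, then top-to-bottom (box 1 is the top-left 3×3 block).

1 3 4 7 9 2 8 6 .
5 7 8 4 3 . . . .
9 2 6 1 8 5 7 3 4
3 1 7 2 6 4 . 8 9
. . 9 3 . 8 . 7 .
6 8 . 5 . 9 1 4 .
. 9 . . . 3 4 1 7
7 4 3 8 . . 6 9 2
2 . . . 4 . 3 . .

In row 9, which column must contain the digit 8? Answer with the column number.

9

Consider where 8 can go in row 9.
(9,2) is out (column 2 already has a 8).
(9,3) is out (column 3 already has a 8).
(9,4) is out (column 4 already has a 8).
(9,6) is out (column 6 already has a 8).
(9,8) is out (column 8 already has a 8).
So the only cell in row 9 that can hold 8 is (9,9).
That is column 9.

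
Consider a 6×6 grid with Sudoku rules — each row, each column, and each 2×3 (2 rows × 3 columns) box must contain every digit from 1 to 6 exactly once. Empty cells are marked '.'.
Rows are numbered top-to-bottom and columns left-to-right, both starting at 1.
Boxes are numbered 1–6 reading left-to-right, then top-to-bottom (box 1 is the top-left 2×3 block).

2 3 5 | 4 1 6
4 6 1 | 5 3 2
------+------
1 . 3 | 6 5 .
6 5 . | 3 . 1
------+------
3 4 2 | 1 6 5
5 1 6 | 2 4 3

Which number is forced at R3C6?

Row 3 already contains {1, 3, 5, 6}.
Column 6 already contains {1, 2, 3, 5, 6}.
Its 2×3 block (box 4) already contains {1, 3, 5, 6}.
The only value from 1–6 not eliminated is 4, so R3C6 = 4.

4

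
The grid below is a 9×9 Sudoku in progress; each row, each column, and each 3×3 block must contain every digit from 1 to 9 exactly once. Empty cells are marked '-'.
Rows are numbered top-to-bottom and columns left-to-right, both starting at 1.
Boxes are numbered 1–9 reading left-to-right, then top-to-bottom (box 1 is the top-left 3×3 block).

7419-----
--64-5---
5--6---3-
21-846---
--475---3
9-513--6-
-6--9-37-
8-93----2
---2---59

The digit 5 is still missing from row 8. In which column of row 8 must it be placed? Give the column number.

Consider where 5 can go in row 8.
r8c5 is out (column 5 already has a 5).
r8c6 is out (column 6 already has a 5).
r8c7 is out (box 9 already has a 5).
r8c8 is out (column 8 already has a 5).
So the only cell in row 8 that can hold 5 is r8c2.
That is column 2.

2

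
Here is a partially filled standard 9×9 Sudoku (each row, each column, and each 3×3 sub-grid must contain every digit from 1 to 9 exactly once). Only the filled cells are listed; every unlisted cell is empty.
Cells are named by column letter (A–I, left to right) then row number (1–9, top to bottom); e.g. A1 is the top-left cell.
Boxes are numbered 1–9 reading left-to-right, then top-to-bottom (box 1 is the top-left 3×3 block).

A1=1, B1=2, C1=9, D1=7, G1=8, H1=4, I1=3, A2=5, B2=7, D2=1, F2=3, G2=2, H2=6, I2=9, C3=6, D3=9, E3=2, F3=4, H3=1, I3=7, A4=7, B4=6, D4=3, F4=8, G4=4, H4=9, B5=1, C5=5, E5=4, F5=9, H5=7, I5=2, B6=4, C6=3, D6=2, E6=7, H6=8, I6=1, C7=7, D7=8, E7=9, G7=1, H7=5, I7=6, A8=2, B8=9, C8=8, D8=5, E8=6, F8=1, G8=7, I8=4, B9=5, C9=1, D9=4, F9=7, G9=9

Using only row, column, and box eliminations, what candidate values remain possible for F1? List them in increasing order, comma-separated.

5,6

Row 1 already contains {1, 2, 3, 4, 7, 8, 9}.
Column F already contains {1, 3, 4, 7, 8, 9}.
Its 3×3 block (box 2) already contains {1, 2, 3, 4, 7, 9}.
Removing those from 1–9 leaves {5, 6} as the candidates for F1.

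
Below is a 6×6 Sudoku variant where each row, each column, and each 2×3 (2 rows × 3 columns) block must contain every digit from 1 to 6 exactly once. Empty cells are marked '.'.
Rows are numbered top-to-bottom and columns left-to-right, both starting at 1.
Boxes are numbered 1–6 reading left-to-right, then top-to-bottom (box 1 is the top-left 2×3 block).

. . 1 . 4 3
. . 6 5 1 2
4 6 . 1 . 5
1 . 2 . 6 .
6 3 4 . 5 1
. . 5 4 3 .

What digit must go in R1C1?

Cell R1C1 itself could take any of {2, 5} by direct elimination.
Consider where 5 can go in column 1.
R2C1 is out (row 2 already has a 5).
R6C1 is out (row 6 already has a 5).
So the only cell in column 1 that can hold 5 is R1C1.
Therefore R1C1 = 5.

5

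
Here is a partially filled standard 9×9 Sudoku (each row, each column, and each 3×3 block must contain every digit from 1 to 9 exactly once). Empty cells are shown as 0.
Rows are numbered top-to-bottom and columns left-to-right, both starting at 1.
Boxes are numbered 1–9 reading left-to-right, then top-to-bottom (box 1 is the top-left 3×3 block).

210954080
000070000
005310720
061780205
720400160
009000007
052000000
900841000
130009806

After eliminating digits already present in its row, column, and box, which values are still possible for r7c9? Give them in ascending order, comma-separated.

Row 7 already contains {2, 5}.
Column 9 already contains {5, 6, 7}.
Its 3×3 block (box 9) already contains {6, 8}.
Removing those from 1–9 leaves {1, 3, 4, 9} as the candidates for r7c9.

1,3,4,9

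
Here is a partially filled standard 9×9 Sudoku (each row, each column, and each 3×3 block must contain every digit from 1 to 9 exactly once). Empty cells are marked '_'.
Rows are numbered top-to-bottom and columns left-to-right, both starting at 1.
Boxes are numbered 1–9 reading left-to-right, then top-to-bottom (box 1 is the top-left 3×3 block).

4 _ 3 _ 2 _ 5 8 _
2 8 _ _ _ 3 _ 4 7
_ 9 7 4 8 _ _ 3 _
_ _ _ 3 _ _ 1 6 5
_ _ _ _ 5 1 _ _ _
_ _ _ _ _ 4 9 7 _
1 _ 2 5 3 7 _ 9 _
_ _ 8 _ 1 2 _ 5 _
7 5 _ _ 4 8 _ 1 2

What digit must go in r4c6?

Row 4 already contains {1, 3, 5, 6}.
Column 6 already contains {1, 2, 3, 4, 7, 8}.
Its 3×3 block (box 5) already contains {1, 3, 4, 5}.
The only value from 1–9 not eliminated is 9, so r4c6 = 9.

9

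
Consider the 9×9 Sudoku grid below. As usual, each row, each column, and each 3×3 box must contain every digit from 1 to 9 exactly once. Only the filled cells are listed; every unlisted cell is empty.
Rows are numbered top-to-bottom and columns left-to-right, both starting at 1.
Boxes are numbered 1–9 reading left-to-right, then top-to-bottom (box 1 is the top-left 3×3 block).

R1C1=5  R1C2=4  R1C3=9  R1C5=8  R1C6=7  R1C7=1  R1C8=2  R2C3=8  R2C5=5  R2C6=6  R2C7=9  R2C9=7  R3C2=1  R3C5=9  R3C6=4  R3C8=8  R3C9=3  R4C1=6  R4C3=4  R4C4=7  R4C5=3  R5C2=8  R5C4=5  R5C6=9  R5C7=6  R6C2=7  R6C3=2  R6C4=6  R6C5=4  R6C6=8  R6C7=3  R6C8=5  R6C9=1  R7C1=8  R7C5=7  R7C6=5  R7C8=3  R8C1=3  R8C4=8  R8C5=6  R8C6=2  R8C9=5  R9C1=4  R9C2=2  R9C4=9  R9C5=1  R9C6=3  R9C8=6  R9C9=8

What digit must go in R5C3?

Cell R5C3 itself could take any of {1, 3} by direct elimination.
Consider where 3 can go in box 4.
R4C2 is out (row 4 already has a 3).
R5C1 is out (column 1 already has a 3).
R6C1 is out (row 6 already has a 3).
So the only cell in box 4 that can hold 3 is R5C3.
Therefore R5C3 = 3.

3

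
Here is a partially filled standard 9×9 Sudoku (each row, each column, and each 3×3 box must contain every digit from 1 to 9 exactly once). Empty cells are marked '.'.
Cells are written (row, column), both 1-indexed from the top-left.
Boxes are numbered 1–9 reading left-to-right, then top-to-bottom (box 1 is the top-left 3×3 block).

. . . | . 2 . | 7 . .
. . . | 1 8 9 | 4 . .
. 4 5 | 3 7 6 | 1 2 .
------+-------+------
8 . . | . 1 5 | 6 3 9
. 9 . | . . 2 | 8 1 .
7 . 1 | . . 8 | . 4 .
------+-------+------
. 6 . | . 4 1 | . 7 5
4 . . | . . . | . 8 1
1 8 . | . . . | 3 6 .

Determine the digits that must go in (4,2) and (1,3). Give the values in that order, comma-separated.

For (4,2):
  Row 4 already contains {1, 3, 5, 6, 8, 9}.
  Column 2 already contains {4, 6, 8, 9}.
  Its 3×3 block (box 4) already contains {1, 7, 8, 9}.
  The only value from 1–9 not eliminated is 2, so (4,2) = 2.
For (1,3):
  Consider where 8 can go in column 3.
  (2,3) is out (row 2 already has a 8). (4,3) is out (row 4 already has a 8). (5,3) is out (row 5 already has a 8). (7,3) is out (box 7 already has a 8). The remaining empty cells in column 3 are similarly blocked.
  So the only cell in column 3 that can hold 8 is (1,3).
  So (1,3) = 8.

2,8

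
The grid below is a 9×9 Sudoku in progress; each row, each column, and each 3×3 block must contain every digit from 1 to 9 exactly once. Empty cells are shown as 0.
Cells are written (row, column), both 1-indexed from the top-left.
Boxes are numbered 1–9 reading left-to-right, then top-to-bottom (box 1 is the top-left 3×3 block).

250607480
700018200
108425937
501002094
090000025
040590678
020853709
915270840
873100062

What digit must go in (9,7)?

Row 9 already contains {1, 2, 3, 6, 7, 8}.
Column 7 already contains {2, 4, 6, 7, 8, 9}.
Its 3×3 block (box 9) already contains {2, 4, 6, 7, 8, 9}.
The only value from 1–9 not eliminated is 5, so (9,7) = 5.

5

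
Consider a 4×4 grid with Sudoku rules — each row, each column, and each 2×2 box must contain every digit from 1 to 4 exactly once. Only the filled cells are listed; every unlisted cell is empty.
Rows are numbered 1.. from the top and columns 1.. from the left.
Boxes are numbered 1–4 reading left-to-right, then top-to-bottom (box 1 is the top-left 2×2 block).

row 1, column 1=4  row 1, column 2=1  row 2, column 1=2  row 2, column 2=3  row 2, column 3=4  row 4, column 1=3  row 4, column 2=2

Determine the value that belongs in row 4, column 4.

4

Cell row 4, column 4 itself could take any of {1, 4} by direct elimination.
Consider where 4 can go in row 4.
row 4, column 3 is out (column 3 already has a 4).
So the only cell in row 4 that can hold 4 is row 4, column 4.
Therefore row 4, column 4 = 4.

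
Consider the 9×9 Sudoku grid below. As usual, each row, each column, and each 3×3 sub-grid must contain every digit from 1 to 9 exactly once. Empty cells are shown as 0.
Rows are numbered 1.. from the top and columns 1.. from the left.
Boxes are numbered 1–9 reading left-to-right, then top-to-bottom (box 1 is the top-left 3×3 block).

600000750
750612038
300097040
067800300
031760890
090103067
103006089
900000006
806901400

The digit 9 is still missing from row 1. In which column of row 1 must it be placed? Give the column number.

3

Consider where 9 can go in row 1.
row 1, column 2 is out (column 2 already has a 9).
row 1, column 4 is out (column 4 already has a 9).
row 1, column 5 is out (column 5 already has a 9).
row 1, column 6 is out (box 2 already has a 9).
row 1, column 9 is out (column 9 already has a 9).
So the only cell in row 1 that can hold 9 is row 1, column 3.
That is column 3.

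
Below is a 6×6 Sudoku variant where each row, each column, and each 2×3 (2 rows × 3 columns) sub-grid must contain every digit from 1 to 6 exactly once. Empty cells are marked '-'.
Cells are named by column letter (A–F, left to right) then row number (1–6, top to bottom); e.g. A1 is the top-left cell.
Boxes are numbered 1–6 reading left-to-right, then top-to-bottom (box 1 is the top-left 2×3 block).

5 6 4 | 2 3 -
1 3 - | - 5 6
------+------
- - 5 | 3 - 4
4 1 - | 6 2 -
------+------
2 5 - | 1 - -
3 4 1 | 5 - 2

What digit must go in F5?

3

Row 5 already contains {1, 2, 5}.
Column F already contains {2, 4, 6}.
Its 2×3 block (box 6) already contains {1, 2, 5}.
The only value from 1–6 not eliminated is 3, so F5 = 3.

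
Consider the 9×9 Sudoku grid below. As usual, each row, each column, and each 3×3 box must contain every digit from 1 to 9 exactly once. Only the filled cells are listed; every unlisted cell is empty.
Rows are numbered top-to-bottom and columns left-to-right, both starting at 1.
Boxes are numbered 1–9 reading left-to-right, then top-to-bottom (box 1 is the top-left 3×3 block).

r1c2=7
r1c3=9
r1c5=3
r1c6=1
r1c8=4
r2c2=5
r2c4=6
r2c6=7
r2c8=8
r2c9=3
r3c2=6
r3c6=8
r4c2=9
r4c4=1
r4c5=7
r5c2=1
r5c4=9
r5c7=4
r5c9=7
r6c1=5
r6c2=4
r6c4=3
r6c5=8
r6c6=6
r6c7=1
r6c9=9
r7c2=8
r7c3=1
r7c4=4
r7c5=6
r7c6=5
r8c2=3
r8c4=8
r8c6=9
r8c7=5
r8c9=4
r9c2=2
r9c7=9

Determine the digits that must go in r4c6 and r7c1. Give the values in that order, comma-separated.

For r4c6:
  Consider where 4 can go in box 5.
  r5c5 is out (row 5 already has a 4).
  r5c6 is out (row 5 already has a 4).
  So the only cell in box 5 that can hold 4 is r4c6.
  So r4c6 = 4.
For r7c1:
  Consider where 9 can go in row 7.
  r7c7 is out (column 7 already has a 9).
  r7c8 is out (box 9 already has a 9).
  r7c9 is out (column 9 already has a 9).
  So the only cell in row 7 that can hold 9 is r7c1.
  So r7c1 = 9.

4,9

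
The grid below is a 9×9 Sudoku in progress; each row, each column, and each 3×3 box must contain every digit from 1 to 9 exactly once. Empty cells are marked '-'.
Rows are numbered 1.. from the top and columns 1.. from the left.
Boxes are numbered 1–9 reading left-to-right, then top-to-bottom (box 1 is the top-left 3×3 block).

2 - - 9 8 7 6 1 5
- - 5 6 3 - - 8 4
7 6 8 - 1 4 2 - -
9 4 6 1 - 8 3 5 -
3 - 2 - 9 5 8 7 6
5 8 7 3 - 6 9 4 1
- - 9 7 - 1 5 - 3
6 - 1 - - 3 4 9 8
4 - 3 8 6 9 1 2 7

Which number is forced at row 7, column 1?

8

Row 7 already contains {1, 3, 5, 7, 9}.
Column 1 already contains {2, 3, 4, 5, 6, 7, 9}.
Its 3×3 block (box 7) already contains {1, 3, 4, 6, 9}.
The only value from 1–9 not eliminated is 8, so row 7, column 1 = 8.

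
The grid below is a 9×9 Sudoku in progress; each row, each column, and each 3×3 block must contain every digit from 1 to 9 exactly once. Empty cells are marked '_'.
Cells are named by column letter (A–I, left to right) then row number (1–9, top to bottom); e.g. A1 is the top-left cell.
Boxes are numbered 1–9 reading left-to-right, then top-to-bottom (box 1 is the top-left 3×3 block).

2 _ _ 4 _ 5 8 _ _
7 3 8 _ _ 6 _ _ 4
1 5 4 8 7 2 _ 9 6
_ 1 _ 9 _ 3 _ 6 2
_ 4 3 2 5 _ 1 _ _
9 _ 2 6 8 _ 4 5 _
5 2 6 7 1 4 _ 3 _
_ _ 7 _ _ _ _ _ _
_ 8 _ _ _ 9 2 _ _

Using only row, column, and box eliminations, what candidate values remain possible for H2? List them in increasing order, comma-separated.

1,2

Row 2 already contains {3, 4, 6, 7, 8}.
Column H already contains {3, 5, 6, 9}.
Its 3×3 block (box 3) already contains {4, 6, 8, 9}.
Removing those from 1–9 leaves {1, 2} as the candidates for H2.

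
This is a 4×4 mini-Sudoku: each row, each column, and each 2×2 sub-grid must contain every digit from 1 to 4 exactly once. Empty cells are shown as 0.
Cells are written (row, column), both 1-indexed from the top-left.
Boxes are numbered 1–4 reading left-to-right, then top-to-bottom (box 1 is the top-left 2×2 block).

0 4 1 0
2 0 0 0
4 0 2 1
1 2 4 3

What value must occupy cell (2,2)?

1

Cell (2,2) itself could take any of {1, 3} by direct elimination.
Consider where 1 can go in row 2.
(2,3) is out (column 3 already has a 1).
(2,4) is out (column 4 already has a 1).
So the only cell in row 2 that can hold 1 is (2,2).
Therefore (2,2) = 1.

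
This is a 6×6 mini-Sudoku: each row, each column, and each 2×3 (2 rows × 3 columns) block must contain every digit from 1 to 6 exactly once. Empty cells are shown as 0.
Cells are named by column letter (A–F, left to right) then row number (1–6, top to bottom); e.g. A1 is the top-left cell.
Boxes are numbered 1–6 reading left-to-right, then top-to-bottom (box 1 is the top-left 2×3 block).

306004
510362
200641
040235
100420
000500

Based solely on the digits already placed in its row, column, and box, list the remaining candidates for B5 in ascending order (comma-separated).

3,5,6

Row 5 already contains {1, 2, 4}.
Column B already contains {1, 4}.
Its 2×3 block (box 5) already contains {1}.
Removing those from 1–6 leaves {3, 5, 6} as the candidates for B5.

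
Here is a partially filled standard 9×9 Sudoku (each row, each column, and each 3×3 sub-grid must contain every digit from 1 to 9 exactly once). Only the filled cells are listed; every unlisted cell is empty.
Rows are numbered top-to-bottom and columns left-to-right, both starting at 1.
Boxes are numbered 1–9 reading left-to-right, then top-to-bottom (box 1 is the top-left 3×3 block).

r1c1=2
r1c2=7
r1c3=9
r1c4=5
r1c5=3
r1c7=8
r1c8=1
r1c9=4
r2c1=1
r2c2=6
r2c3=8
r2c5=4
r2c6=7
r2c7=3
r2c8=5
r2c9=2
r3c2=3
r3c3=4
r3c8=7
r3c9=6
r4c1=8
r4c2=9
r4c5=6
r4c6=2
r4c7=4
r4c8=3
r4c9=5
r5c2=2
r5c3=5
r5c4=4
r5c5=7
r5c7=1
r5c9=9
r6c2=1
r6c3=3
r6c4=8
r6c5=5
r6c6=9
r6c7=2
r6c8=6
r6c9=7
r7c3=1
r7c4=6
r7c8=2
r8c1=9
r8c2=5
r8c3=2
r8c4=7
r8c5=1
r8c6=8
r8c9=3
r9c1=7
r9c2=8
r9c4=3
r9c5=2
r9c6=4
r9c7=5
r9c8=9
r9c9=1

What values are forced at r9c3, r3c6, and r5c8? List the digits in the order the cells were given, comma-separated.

For r9c3:
  Row 9 already contains {1, 2, 3, 4, 5, 7, 8, 9}.
  Column 3 already contains {1, 2, 3, 4, 5, 8, 9}.
  Its 3×3 block (box 7) already contains {1, 2, 5, 7, 8, 9}.
  The only value from 1–9 not eliminated is 6, so r9c3 = 6.
For r3c6:
  Row 3 already contains {3, 4, 6, 7}.
  Column 6 already contains {2, 4, 7, 8, 9}.
  Its 3×3 block (box 2) already contains {3, 4, 5, 7}.
  The only value from 1–9 not eliminated is 1, so r3c6 = 1.
For r5c8:
  Row 5 already contains {1, 2, 4, 5, 7, 9}.
  Column 8 already contains {1, 2, 3, 5, 6, 7, 9}.
  Its 3×3 block (box 6) already contains {1, 2, 3, 4, 5, 6, 7, 9}.
  The only value from 1–9 not eliminated is 8, so r5c8 = 8.

6,1,8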